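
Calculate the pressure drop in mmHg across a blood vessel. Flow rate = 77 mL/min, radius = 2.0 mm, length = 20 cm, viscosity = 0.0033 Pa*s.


dP = 8*mu*L*Q / (pi*r^4)
Q = 77 mL/min = 1.28333e-06 m^3/s
dP = 134.804 Pa = 134.804 / 133.322 mmHg = 1.011 mmHg


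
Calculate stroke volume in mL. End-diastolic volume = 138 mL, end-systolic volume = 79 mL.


SV = EDV - ESV
SV = 138 - 79
SV = 59 mL


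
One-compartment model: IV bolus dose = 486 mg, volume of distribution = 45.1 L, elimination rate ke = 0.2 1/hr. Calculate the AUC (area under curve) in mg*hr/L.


C0 = Dose/Vd = 486/45.1 = 10.7761 mg/L
AUC = C0/ke = 10.7761/0.2
AUC = 53.88 mg*hr/L


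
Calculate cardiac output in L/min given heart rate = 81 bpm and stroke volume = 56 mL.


CO = HR * SV
CO = 81 * 56 / 1000
CO = 4.536 L/min


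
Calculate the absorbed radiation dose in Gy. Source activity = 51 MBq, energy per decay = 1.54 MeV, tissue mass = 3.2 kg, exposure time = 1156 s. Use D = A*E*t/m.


A = 51 MBq = 5.1000e+07 Bq
E = 1.54 MeV = 2.46708e-13 J
D = A*E*t/m = 5.1000e+07*2.46708e-13*1156/3.2
D = 0.004545 Gy


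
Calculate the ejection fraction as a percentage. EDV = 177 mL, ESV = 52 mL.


SV = EDV - ESV = 177 - 52 = 125 mL
EF = SV/EDV * 100 = 125/177 * 100
EF = 70.62%


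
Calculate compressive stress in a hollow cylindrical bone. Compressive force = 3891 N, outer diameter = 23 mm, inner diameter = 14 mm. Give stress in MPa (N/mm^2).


A = pi*(r_o^2 - r_i^2)
r_o = 11.5 mm, r_i = 7 mm
A = 261.538 mm^2
sigma = F/A = 3891 / 261.538
sigma = 14.88 MPa


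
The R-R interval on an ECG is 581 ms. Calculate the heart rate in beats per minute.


HR = 60 / RR_interval(s)
RR = 581 ms = 0.581 s
HR = 60 / 0.581 = 103.3 bpm


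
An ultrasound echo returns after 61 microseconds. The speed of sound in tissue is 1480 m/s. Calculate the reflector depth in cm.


depth = c * t / 2
t = 61 us = 6.1000e-05 s
depth = 1480 * 6.1000e-05 / 2
depth = 0.04514 m = 4.514 cm


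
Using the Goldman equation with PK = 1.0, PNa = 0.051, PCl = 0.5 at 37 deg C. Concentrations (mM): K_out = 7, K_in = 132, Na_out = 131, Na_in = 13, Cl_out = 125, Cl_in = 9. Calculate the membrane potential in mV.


Vm = (RT/F)*ln((PK*Ko + PNa*Nao + PCl*Cli)/(PK*Ki + PNa*Nai + PCl*Clo))
Numer = 18.181, Denom = 195.163
Vm = -63.43 mV


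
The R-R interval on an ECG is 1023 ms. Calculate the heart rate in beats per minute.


HR = 60 / RR_interval(s)
RR = 1023 ms = 1.023 s
HR = 60 / 1.023 = 58.65 bpm


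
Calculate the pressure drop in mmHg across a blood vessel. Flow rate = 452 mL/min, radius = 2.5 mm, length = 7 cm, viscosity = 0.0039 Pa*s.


dP = 8*mu*L*Q / (pi*r^4)
Q = 452 mL/min = 7.53333e-06 m^3/s
dP = 134.069 Pa = 134.069 / 133.322 mmHg = 1.006 mmHg


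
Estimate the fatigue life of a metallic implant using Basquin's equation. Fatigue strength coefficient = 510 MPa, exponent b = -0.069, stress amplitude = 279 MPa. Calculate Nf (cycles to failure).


sigma_a = sigma_f' * (2Nf)^b
2Nf = (sigma_a/sigma_f')^(1/b)
2Nf = (279/510)^(1/-0.069)
2Nf = 6260.4896
Nf = 3130


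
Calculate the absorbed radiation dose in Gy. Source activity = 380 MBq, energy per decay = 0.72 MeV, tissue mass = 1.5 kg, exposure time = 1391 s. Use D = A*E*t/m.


A = 380 MBq = 3.8000e+08 Bq
E = 0.72 MeV = 1.15344e-13 J
D = A*E*t/m = 3.8000e+08*1.15344e-13*1391/1.5
D = 0.04065 Gy


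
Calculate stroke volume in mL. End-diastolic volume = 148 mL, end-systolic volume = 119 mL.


SV = EDV - ESV
SV = 148 - 119
SV = 29 mL


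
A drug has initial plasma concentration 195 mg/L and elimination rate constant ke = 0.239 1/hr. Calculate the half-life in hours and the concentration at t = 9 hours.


t_half = ln(2) / ke = 0.693147 / 0.239 = 2.9 hr
C(t) = C0 * exp(-ke*t) = 195 * exp(-0.239*9)
C(9) = 22.69 mg/L


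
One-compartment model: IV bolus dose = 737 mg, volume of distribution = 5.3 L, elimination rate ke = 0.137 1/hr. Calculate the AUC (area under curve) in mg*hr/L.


C0 = Dose/Vd = 737/5.3 = 139.057 mg/L
AUC = C0/ke = 139.057/0.137
AUC = 1015 mg*hr/L


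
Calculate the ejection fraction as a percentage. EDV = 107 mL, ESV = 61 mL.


SV = EDV - ESV = 107 - 61 = 46 mL
EF = SV/EDV * 100 = 46/107 * 100
EF = 42.99%


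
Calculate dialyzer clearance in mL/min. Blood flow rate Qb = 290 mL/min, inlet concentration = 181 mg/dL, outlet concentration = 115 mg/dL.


K = Qb * (Cb_in - Cb_out) / Cb_in
K = 290 * (181 - 115) / 181
K = 105.7 mL/min


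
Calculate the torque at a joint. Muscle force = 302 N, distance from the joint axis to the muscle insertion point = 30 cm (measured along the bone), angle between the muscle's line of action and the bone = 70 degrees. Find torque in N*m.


Torque = F * d * sin(theta)   (moment arm = d*sin(theta))
d = 30 cm = 0.3 m
Torque = 302 * 0.3 * sin(70)
Torque = 85.14 N*m


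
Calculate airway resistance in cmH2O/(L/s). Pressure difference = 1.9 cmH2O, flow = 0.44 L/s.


R = dP / flow
R = 1.9 / 0.44
R = 4.318 cmH2O/(L/s)


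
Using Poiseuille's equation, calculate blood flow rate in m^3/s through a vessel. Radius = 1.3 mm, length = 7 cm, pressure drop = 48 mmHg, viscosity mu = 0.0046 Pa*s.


Q = pi*r^4*dP / (8*mu*L)
r = 0.0013 m, L = 0.07 m
dP = 48 mmHg = 6399.456 Pa
Q = 2.2291e-05 m^3/s


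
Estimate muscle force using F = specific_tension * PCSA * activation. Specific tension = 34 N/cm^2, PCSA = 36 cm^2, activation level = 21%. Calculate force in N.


F = sigma * PCSA * activation
F = 34 * 36 * 0.21
F = 257 N


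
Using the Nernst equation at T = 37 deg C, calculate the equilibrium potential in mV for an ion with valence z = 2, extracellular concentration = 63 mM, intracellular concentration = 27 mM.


E = (RT/(zF)) * ln(C_out/C_in)
T = 37 + 273.15 = 310.15 K
E = (8.314 * 310.15 / (2 * 96485)) * ln(63/27)
E = 11.32 mV


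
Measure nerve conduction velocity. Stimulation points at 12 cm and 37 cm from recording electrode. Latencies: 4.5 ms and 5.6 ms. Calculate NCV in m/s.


Distance = (37 - 12) / 100 = 0.25 m
dt = (5.6 - 4.5) / 1000 = 0.0011 s
NCV = dist / dt = 227.3 m/s


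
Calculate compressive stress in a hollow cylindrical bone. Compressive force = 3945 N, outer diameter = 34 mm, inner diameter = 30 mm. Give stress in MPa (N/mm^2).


A = pi*(r_o^2 - r_i^2)
r_o = 17 mm, r_i = 15 mm
A = 201.062 mm^2
sigma = F/A = 3945 / 201.062
sigma = 19.62 MPa


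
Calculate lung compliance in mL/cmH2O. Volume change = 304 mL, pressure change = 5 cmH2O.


C = dV / dP
C = 304 / 5
C = 60.8 mL/cmH2O


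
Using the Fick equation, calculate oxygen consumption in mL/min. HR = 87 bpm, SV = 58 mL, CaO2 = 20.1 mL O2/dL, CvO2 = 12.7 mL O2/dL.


CO = HR*SV = 87*58/1000 = 5.046 L/min
a-v O2 diff = 20.1 - 12.7 = 7.4 mL/dL
VO2 = CO * (CaO2-CvO2) * 10 dL/L
VO2 = 5.046 * 7.4 * 10
VO2 = 373.4 mL/min


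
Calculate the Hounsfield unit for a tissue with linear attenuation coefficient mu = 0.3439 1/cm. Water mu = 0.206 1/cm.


HU = ((mu_tissue - mu_water) / mu_water) * 1000
HU = ((0.3439 - 0.206) / 0.206) * 1000
HU = 669.4


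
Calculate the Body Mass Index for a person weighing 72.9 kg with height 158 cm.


BMI = weight / height^2
height = 158 cm = 1.58 m
BMI = 72.9 / 1.58^2
BMI = 29.2 kg/m^2


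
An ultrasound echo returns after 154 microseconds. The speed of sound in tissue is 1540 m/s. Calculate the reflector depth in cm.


depth = c * t / 2
t = 154 us = 1.5400e-04 s
depth = 1540 * 1.5400e-04 / 2
depth = 0.11858 m = 11.858 cm


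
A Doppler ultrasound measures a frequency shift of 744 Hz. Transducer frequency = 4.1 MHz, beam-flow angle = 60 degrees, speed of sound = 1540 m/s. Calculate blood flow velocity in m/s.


v = fd * c / (2 * f0 * cos(theta))
v = 744 * 1540 / (2 * 4.1000e+06 * cos(60))
v = 0.2795 m/s


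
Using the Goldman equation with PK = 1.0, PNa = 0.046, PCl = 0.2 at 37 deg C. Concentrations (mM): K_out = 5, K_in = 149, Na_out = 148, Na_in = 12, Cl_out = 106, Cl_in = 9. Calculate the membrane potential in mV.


Vm = (RT/F)*ln((PK*Ko + PNa*Nao + PCl*Cli)/(PK*Ki + PNa*Nai + PCl*Clo))
Numer = 13.608, Denom = 170.752
Vm = -67.6 mV


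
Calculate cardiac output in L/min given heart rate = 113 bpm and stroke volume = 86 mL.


CO = HR * SV
CO = 113 * 86 / 1000
CO = 9.718 L/min


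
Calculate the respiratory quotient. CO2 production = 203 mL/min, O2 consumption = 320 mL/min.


RQ = VCO2 / VO2
RQ = 203 / 320
RQ = 0.6344


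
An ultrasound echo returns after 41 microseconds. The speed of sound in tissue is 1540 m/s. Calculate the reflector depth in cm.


depth = c * t / 2
t = 41 us = 4.1000e-05 s
depth = 1540 * 4.1000e-05 / 2
depth = 0.03157 m = 3.157 cm


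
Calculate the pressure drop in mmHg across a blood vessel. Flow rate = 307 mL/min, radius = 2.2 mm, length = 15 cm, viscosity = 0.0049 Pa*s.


dP = 8*mu*L*Q / (pi*r^4)
Q = 307 mL/min = 5.11667e-06 m^3/s
dP = 408.812 Pa = 408.812 / 133.322 mmHg = 3.066 mmHg


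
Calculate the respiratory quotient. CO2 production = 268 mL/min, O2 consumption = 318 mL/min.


RQ = VCO2 / VO2
RQ = 268 / 318
RQ = 0.8428


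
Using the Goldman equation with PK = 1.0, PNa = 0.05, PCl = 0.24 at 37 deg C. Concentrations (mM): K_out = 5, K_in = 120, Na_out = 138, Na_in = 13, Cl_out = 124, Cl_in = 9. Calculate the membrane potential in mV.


Vm = (RT/F)*ln((PK*Ko + PNa*Nao + PCl*Cli)/(PK*Ki + PNa*Nai + PCl*Clo))
Numer = 14.06, Denom = 150.41
Vm = -63.34 mV


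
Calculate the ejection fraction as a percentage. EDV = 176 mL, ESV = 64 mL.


SV = EDV - ESV = 176 - 64 = 112 mL
EF = SV/EDV * 100 = 112/176 * 100
EF = 63.64%


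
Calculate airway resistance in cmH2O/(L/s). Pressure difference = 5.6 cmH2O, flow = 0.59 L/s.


R = dP / flow
R = 5.6 / 0.59
R = 9.492 cmH2O/(L/s)


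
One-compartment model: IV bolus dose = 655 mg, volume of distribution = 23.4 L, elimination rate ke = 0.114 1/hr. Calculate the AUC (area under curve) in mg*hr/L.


C0 = Dose/Vd = 655/23.4 = 27.9915 mg/L
AUC = C0/ke = 27.9915/0.114
AUC = 245.5 mg*hr/L


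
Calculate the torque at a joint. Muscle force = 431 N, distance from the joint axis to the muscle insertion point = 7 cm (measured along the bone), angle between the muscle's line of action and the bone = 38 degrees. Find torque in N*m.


Torque = F * d * sin(theta)   (moment arm = d*sin(theta))
d = 7 cm = 0.07 m
Torque = 431 * 0.07 * sin(38)
Torque = 18.57 N*m


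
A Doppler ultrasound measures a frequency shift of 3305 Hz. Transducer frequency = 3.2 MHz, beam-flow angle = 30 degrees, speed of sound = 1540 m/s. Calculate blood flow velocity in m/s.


v = fd * c / (2 * f0 * cos(theta))
v = 3305 * 1540 / (2 * 3.2000e+06 * cos(30))
v = 0.9183 m/s


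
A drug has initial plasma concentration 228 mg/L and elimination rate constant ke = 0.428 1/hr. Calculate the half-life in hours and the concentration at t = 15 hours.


t_half = ln(2) / ke = 0.693147 / 0.428 = 1.62 hr
C(t) = C0 * exp(-ke*t) = 228 * exp(-0.428*15)
C(15) = 0.3713 mg/L


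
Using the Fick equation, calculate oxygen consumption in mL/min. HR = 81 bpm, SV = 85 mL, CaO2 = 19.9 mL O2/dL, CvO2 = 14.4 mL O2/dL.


CO = HR*SV = 81*85/1000 = 6.885 L/min
a-v O2 diff = 19.9 - 14.4 = 5.5 mL/dL
VO2 = CO * (CaO2-CvO2) * 10 dL/L
VO2 = 6.885 * 5.5 * 10
VO2 = 378.7 mL/min


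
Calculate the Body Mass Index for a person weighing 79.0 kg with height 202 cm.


BMI = weight / height^2
height = 202 cm = 2.02 m
BMI = 79.0 / 2.02^2
BMI = 19.36 kg/m^2


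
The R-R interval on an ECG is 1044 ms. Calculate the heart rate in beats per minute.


HR = 60 / RR_interval(s)
RR = 1044 ms = 1.044 s
HR = 60 / 1.044 = 57.47 bpm


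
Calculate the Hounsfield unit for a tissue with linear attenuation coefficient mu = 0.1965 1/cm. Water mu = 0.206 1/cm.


HU = ((mu_tissue - mu_water) / mu_water) * 1000
HU = ((0.1965 - 0.206) / 0.206) * 1000
HU = -46.12


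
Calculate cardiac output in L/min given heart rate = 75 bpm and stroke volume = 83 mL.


CO = HR * SV
CO = 75 * 83 / 1000
CO = 6.225 L/min


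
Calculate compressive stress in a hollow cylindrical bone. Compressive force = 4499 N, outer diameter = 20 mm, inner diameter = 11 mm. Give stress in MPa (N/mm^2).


A = pi*(r_o^2 - r_i^2)
r_o = 10 mm, r_i = 5.5 mm
A = 219.126 mm^2
sigma = F/A = 4499 / 219.126
sigma = 20.53 MPa


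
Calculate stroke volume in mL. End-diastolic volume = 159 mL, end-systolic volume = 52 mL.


SV = EDV - ESV
SV = 159 - 52
SV = 107 mL


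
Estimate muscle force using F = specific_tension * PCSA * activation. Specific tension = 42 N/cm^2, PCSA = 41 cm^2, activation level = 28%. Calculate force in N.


F = sigma * PCSA * activation
F = 42 * 41 * 0.28
F = 482.2 N


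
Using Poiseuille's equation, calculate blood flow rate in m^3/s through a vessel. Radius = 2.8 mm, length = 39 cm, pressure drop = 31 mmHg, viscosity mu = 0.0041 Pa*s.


Q = pi*r^4*dP / (8*mu*L)
r = 0.0028 m, L = 0.39 m
dP = 31 mmHg = 4132.982 Pa
Q = 6.2389e-05 m^3/s


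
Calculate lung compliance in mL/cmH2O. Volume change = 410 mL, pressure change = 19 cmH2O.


C = dV / dP
C = 410 / 19
C = 21.58 mL/cmH2O


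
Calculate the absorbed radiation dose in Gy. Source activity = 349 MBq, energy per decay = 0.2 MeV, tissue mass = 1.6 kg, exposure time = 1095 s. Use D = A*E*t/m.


A = 349 MBq = 3.4900e+08 Bq
E = 0.2 MeV = 3.204e-14 J
D = A*E*t/m = 3.4900e+08*3.204e-14*1095/1.6
D = 0.007653 Gy


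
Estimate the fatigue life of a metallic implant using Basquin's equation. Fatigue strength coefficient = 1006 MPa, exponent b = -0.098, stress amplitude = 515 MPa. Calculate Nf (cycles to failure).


sigma_a = sigma_f' * (2Nf)^b
2Nf = (sigma_a/sigma_f')^(1/b)
2Nf = (515/1006)^(1/-0.098)
2Nf = 927.36899
Nf = 463.7


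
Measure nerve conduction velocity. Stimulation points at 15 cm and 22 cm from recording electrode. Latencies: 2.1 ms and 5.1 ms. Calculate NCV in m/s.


Distance = (22 - 15) / 100 = 0.07 m
dt = (5.1 - 2.1) / 1000 = 0.003 s
NCV = dist / dt = 23.33 m/s


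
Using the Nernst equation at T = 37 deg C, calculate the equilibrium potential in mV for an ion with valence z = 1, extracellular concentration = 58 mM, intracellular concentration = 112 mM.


E = (RT/(zF)) * ln(C_out/C_in)
T = 37 + 273.15 = 310.15 K
E = (8.314 * 310.15 / (1 * 96485)) * ln(58/112)
E = -17.59 mV


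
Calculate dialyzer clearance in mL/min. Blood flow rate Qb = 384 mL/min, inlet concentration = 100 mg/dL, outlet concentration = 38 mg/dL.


K = Qb * (Cb_in - Cb_out) / Cb_in
K = 384 * (100 - 38) / 100
K = 238.1 mL/min


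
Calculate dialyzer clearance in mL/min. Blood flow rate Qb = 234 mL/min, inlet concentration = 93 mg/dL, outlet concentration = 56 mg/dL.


K = Qb * (Cb_in - Cb_out) / Cb_in
K = 234 * (93 - 56) / 93
K = 93.1 mL/min


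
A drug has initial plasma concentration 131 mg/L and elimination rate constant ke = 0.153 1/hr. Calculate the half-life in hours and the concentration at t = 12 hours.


t_half = ln(2) / ke = 0.693147 / 0.153 = 4.53 hr
C(t) = C0 * exp(-ke*t) = 131 * exp(-0.153*12)
C(12) = 20.89 mg/L


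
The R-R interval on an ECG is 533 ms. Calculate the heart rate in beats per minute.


HR = 60 / RR_interval(s)
RR = 533 ms = 0.533 s
HR = 60 / 0.533 = 112.6 bpm


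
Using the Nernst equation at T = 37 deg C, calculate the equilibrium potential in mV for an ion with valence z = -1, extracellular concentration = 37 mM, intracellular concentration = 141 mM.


E = (RT/(zF)) * ln(C_out/C_in)
T = 37 + 273.15 = 310.15 K
E = (8.314 * 310.15 / (-1 * 96485)) * ln(37/141)
E = 35.75 mV


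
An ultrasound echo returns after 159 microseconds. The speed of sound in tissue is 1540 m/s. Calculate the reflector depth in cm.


depth = c * t / 2
t = 159 us = 1.5900e-04 s
depth = 1540 * 1.5900e-04 / 2
depth = 0.12243 m = 12.243 cm


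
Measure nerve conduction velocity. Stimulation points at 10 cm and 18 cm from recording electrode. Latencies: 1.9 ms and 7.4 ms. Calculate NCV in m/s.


Distance = (18 - 10) / 100 = 0.08 m
dt = (7.4 - 1.9) / 1000 = 0.0055 s
NCV = dist / dt = 14.55 m/s


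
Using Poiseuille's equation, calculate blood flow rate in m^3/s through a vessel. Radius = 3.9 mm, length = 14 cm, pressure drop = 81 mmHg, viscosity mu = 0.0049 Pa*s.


Q = pi*r^4*dP / (8*mu*L)
r = 0.0039 m, L = 0.14 m
dP = 81 mmHg = 10799.082 Pa
Q = 0.00143 m^3/s


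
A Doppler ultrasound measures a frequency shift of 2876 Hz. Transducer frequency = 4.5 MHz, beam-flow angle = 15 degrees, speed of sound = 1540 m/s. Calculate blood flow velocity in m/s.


v = fd * c / (2 * f0 * cos(theta))
v = 2876 * 1540 / (2 * 4.5000e+06 * cos(15))
v = 0.5095 m/s


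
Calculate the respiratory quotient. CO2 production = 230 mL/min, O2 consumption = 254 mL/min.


RQ = VCO2 / VO2
RQ = 230 / 254
RQ = 0.9055


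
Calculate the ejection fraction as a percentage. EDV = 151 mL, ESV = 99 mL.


SV = EDV - ESV = 151 - 99 = 52 mL
EF = SV/EDV * 100 = 52/151 * 100
EF = 34.44%


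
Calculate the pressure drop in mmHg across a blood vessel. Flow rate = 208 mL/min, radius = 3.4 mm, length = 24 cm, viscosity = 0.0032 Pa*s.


dP = 8*mu*L*Q / (pi*r^4)
Q = 208 mL/min = 3.46667e-06 m^3/s
dP = 50.7339 Pa = 50.7339 / 133.322 mmHg = 0.3805 mmHg


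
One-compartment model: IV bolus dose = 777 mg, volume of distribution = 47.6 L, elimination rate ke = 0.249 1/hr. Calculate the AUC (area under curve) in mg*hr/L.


C0 = Dose/Vd = 777/47.6 = 16.3235 mg/L
AUC = C0/ke = 16.3235/0.249
AUC = 65.56 mg*hr/L


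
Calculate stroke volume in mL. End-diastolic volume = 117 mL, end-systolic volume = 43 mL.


SV = EDV - ESV
SV = 117 - 43
SV = 74 mL


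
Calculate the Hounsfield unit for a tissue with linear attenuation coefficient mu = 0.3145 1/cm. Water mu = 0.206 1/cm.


HU = ((mu_tissue - mu_water) / mu_water) * 1000
HU = ((0.3145 - 0.206) / 0.206) * 1000
HU = 526.7


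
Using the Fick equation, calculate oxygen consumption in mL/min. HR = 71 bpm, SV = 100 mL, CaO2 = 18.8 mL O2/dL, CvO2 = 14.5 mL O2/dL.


CO = HR*SV = 71*100/1000 = 7.1 L/min
a-v O2 diff = 18.8 - 14.5 = 4.3 mL/dL
VO2 = CO * (CaO2-CvO2) * 10 dL/L
VO2 = 7.1 * 4.3 * 10
VO2 = 305.3 mL/min


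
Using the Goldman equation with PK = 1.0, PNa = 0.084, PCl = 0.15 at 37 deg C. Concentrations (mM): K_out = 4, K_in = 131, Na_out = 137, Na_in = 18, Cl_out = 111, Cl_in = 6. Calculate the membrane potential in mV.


Vm = (RT/F)*ln((PK*Ko + PNa*Nao + PCl*Cli)/(PK*Ki + PNa*Nai + PCl*Clo))
Numer = 16.408, Denom = 149.162
Vm = -58.99 mV


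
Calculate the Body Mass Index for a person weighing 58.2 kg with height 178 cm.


BMI = weight / height^2
height = 178 cm = 1.78 m
BMI = 58.2 / 1.78^2
BMI = 18.37 kg/m^2


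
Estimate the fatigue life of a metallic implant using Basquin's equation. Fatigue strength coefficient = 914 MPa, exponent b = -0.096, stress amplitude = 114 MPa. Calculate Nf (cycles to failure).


sigma_a = sigma_f' * (2Nf)^b
2Nf = (sigma_a/sigma_f')^(1/b)
2Nf = (114/914)^(1/-0.096)
2Nf = 2.6127469e+09
Nf = 1.3064e+09


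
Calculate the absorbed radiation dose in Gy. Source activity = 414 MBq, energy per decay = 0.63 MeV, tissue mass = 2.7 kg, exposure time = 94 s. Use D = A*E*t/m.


A = 414 MBq = 4.1400e+08 Bq
E = 0.63 MeV = 1.00926e-13 J
D = A*E*t/m = 4.1400e+08*1.00926e-13*94/2.7
D = 0.001455 Gy


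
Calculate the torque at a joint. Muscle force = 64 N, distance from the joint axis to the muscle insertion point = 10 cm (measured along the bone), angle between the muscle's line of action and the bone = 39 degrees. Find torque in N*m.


Torque = F * d * sin(theta)   (moment arm = d*sin(theta))
d = 10 cm = 0.1 m
Torque = 64 * 0.1 * sin(39)
Torque = 4.028 N*m


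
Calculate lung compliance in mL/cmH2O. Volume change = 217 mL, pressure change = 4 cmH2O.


C = dV / dP
C = 217 / 4
C = 54.25 mL/cmH2O


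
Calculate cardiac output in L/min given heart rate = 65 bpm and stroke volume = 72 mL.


CO = HR * SV
CO = 65 * 72 / 1000
CO = 4.68 L/min


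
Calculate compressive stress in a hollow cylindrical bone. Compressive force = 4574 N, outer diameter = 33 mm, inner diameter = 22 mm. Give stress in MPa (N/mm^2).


A = pi*(r_o^2 - r_i^2)
r_o = 16.5 mm, r_i = 11 mm
A = 475.166 mm^2
sigma = F/A = 4574 / 475.166
sigma = 9.626 MPa


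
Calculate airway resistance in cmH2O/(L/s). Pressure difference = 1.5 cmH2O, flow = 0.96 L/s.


R = dP / flow
R = 1.5 / 0.96
R = 1.562 cmH2O/(L/s)


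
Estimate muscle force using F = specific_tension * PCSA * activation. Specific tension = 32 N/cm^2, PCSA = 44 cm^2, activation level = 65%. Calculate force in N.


F = sigma * PCSA * activation
F = 32 * 44 * 0.65
F = 915.2 N


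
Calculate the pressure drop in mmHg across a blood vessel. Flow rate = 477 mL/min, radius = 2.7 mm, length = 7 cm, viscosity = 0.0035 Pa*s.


dP = 8*mu*L*Q / (pi*r^4)
Q = 477 mL/min = 7.95e-06 m^3/s
dP = 93.3294 Pa = 93.3294 / 133.322 mmHg = 0.7 mmHg


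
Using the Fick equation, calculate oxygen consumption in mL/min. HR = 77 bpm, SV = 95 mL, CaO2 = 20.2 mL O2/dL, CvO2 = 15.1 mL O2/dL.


CO = HR*SV = 77*95/1000 = 7.315 L/min
a-v O2 diff = 20.2 - 15.1 = 5.1 mL/dL
VO2 = CO * (CaO2-CvO2) * 10 dL/L
VO2 = 7.315 * 5.1 * 10
VO2 = 373.1 mL/min


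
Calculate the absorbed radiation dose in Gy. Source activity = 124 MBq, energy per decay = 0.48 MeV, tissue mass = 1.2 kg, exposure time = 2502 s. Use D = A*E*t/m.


A = 124 MBq = 1.2400e+08 Bq
E = 0.48 MeV = 7.6896e-14 J
D = A*E*t/m = 1.2400e+08*7.6896e-14*2502/1.2
D = 0.01988 Gy


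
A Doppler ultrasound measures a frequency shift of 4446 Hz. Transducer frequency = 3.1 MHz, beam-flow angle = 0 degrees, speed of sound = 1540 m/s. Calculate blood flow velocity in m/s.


v = fd * c / (2 * f0 * cos(theta))
v = 4446 * 1540 / (2 * 3.1000e+06 * cos(0))
v = 1.104 m/s


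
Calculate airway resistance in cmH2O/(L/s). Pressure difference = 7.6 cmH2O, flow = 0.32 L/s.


R = dP / flow
R = 7.6 / 0.32
R = 23.75 cmH2O/(L/s)


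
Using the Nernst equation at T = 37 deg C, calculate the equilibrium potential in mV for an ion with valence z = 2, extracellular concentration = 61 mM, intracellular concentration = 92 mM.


E = (RT/(zF)) * ln(C_out/C_in)
T = 37 + 273.15 = 310.15 K
E = (8.314 * 310.15 / (2 * 96485)) * ln(61/92)
E = -5.491 mV


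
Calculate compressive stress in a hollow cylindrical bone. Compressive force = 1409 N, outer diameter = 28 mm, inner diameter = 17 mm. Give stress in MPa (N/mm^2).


A = pi*(r_o^2 - r_i^2)
r_o = 14 mm, r_i = 8.5 mm
A = 388.772 mm^2
sigma = F/A = 1409 / 388.772
sigma = 3.624 MPa


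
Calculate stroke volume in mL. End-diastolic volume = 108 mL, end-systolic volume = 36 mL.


SV = EDV - ESV
SV = 108 - 36
SV = 72 mL


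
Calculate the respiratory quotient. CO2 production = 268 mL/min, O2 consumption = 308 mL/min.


RQ = VCO2 / VO2
RQ = 268 / 308
RQ = 0.8701


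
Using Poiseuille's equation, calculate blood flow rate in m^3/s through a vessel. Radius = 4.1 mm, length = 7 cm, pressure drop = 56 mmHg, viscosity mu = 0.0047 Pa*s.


Q = pi*r^4*dP / (8*mu*L)
r = 0.0041 m, L = 0.07 m
dP = 56 mmHg = 7466.032 Pa
Q = 0.002518 m^3/s


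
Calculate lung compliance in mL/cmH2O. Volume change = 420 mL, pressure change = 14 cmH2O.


C = dV / dP
C = 420 / 14
C = 30 mL/cmH2O


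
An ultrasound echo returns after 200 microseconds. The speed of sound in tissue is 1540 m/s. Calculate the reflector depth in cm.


depth = c * t / 2
t = 200 us = 2.0000e-04 s
depth = 1540 * 2.0000e-04 / 2
depth = 0.154 m = 15.4 cm


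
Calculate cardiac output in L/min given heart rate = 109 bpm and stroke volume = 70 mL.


CO = HR * SV
CO = 109 * 70 / 1000
CO = 7.63 L/min


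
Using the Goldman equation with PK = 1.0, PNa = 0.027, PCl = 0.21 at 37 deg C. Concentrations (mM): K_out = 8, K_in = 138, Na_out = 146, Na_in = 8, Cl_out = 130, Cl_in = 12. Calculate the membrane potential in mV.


Vm = (RT/F)*ln((PK*Ko + PNa*Nao + PCl*Cli)/(PK*Ki + PNa*Nai + PCl*Clo))
Numer = 14.462, Denom = 165.516
Vm = -65.14 mV


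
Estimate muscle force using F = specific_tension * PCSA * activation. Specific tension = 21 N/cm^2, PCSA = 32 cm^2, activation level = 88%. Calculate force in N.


F = sigma * PCSA * activation
F = 21 * 32 * 0.88
F = 591.4 N


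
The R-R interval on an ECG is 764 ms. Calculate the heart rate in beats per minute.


HR = 60 / RR_interval(s)
RR = 764 ms = 0.764 s
HR = 60 / 0.764 = 78.53 bpm


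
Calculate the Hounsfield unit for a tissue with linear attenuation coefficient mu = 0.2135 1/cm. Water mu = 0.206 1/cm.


HU = ((mu_tissue - mu_water) / mu_water) * 1000
HU = ((0.2135 - 0.206) / 0.206) * 1000
HU = 36.41


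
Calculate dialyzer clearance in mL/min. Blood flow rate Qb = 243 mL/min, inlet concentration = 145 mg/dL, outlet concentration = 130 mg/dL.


K = Qb * (Cb_in - Cb_out) / Cb_in
K = 243 * (145 - 130) / 145
K = 25.14 mL/min


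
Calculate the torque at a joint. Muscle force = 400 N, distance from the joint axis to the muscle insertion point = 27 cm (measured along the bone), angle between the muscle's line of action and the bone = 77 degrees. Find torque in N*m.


Torque = F * d * sin(theta)   (moment arm = d*sin(theta))
d = 27 cm = 0.27 m
Torque = 400 * 0.27 * sin(77)
Torque = 105.2 N*m


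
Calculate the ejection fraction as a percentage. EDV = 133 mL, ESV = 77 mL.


SV = EDV - ESV = 133 - 77 = 56 mL
EF = SV/EDV * 100 = 56/133 * 100
EF = 42.11%


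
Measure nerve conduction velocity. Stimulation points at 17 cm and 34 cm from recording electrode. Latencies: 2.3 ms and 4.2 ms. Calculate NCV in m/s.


Distance = (34 - 17) / 100 = 0.17 m
dt = (4.2 - 2.3) / 1000 = 0.0019 s
NCV = dist / dt = 89.47 m/s


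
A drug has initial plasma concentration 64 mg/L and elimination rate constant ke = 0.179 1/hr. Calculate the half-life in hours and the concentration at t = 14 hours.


t_half = ln(2) / ke = 0.693147 / 0.179 = 3.872 hr
C(t) = C0 * exp(-ke*t) = 64 * exp(-0.179*14)
C(14) = 5.222 mg/L


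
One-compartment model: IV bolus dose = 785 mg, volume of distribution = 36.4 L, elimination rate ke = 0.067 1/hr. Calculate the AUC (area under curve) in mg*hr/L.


C0 = Dose/Vd = 785/36.4 = 21.5659 mg/L
AUC = C0/ke = 21.5659/0.067
AUC = 321.9 mg*hr/L


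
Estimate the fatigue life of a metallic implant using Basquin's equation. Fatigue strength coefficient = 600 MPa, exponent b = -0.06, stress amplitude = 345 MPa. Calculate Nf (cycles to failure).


sigma_a = sigma_f' * (2Nf)^b
2Nf = (sigma_a/sigma_f')^(1/b)
2Nf = (345/600)^(1/-0.06)
2Nf = 10128.285
Nf = 5064


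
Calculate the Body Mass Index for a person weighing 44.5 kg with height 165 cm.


BMI = weight / height^2
height = 165 cm = 1.65 m
BMI = 44.5 / 1.65^2
BMI = 16.35 kg/m^2


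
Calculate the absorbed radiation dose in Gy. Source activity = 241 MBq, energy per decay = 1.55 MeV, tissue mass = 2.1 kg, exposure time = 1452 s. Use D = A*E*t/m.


A = 241 MBq = 2.4100e+08 Bq
E = 1.55 MeV = 2.4831e-13 J
D = A*E*t/m = 2.4100e+08*2.4831e-13*1452/2.1
D = 0.04138 Gy


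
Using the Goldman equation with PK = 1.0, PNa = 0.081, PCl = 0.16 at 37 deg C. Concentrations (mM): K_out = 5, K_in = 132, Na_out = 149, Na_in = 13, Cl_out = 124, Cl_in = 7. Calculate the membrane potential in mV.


Vm = (RT/F)*ln((PK*Ko + PNa*Nao + PCl*Cli)/(PK*Ki + PNa*Nai + PCl*Clo))
Numer = 18.189, Denom = 152.893
Vm = -56.9 mV


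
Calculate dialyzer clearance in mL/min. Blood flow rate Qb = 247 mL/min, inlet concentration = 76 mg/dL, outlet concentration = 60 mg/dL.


K = Qb * (Cb_in - Cb_out) / Cb_in
K = 247 * (76 - 60) / 76
K = 52 mL/min


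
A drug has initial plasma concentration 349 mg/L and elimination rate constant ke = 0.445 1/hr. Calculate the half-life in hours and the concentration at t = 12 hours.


t_half = ln(2) / ke = 0.693147 / 0.445 = 1.558 hr
C(t) = C0 * exp(-ke*t) = 349 * exp(-0.445*12)
C(12) = 1.674 mg/L


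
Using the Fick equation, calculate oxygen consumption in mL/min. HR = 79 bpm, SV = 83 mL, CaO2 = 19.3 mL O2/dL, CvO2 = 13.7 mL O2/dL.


CO = HR*SV = 79*83/1000 = 6.557 L/min
a-v O2 diff = 19.3 - 13.7 = 5.6 mL/dL
VO2 = CO * (CaO2-CvO2) * 10 dL/L
VO2 = 6.557 * 5.6 * 10
VO2 = 367.2 mL/min


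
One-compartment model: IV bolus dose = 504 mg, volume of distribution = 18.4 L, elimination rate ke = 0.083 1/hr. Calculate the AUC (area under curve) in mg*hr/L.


C0 = Dose/Vd = 504/18.4 = 27.3913 mg/L
AUC = C0/ke = 27.3913/0.083
AUC = 330 mg*hr/L


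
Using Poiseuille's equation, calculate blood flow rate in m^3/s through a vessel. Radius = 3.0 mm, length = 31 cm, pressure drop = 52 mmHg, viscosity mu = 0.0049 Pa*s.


Q = pi*r^4*dP / (8*mu*L)
r = 0.003 m, L = 0.31 m
dP = 52 mmHg = 6932.744 Pa
Q = 1.4518e-04 m^3/s


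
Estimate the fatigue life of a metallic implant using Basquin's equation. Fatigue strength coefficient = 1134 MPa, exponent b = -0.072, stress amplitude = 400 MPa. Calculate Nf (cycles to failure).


sigma_a = sigma_f' * (2Nf)^b
2Nf = (sigma_a/sigma_f')^(1/b)
2Nf = (400/1134)^(1/-0.072)
2Nf = 1929564.1
Nf = 9.648e+05


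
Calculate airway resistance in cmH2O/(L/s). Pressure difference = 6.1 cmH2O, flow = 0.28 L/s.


R = dP / flow
R = 6.1 / 0.28
R = 21.79 cmH2O/(L/s)


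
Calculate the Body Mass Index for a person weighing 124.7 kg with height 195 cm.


BMI = weight / height^2
height = 195 cm = 1.95 m
BMI = 124.7 / 1.95^2
BMI = 32.79 kg/m^2


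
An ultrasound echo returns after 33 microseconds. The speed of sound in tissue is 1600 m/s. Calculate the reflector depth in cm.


depth = c * t / 2
t = 33 us = 3.3000e-05 s
depth = 1600 * 3.3000e-05 / 2
depth = 0.0264 m = 2.64 cm


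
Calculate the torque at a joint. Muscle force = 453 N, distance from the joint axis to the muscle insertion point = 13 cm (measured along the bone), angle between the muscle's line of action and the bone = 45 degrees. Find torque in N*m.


Torque = F * d * sin(theta)   (moment arm = d*sin(theta))
d = 13 cm = 0.13 m
Torque = 453 * 0.13 * sin(45)
Torque = 41.64 N*m


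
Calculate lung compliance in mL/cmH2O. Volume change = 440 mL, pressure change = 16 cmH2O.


C = dV / dP
C = 440 / 16
C = 27.5 mL/cmH2O


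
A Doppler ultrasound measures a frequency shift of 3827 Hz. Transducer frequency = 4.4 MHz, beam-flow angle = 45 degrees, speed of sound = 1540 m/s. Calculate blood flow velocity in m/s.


v = fd * c / (2 * f0 * cos(theta))
v = 3827 * 1540 / (2 * 4.4000e+06 * cos(45))
v = 0.9471 m/s


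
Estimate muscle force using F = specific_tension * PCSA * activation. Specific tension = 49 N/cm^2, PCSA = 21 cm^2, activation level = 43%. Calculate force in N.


F = sigma * PCSA * activation
F = 49 * 21 * 0.43
F = 442.5 N


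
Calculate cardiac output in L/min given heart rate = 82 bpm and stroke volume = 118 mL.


CO = HR * SV
CO = 82 * 118 / 1000
CO = 9.676 L/min


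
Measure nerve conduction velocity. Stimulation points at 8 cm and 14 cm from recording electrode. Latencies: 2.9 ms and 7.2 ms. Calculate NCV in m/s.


Distance = (14 - 8) / 100 = 0.06 m
dt = (7.2 - 2.9) / 1000 = 0.0043 s
NCV = dist / dt = 13.95 m/s


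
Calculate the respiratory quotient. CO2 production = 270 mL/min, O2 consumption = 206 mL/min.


RQ = VCO2 / VO2
RQ = 270 / 206
RQ = 1.311


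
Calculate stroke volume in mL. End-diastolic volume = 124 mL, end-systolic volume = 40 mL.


SV = EDV - ESV
SV = 124 - 40
SV = 84 mL


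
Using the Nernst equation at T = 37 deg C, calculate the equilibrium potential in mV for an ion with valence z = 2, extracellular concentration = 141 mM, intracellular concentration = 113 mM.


E = (RT/(zF)) * ln(C_out/C_in)
T = 37 + 273.15 = 310.15 K
E = (8.314 * 310.15 / (2 * 96485)) * ln(141/113)
E = 2.958 mV


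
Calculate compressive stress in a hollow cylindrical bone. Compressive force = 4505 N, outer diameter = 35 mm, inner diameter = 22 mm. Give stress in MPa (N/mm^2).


A = pi*(r_o^2 - r_i^2)
r_o = 17.5 mm, r_i = 11 mm
A = 581.98 mm^2
sigma = F/A = 4505 / 581.98
sigma = 7.741 MPa


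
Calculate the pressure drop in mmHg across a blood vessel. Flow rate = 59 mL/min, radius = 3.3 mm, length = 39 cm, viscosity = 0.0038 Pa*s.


dP = 8*mu*L*Q / (pi*r^4)
Q = 59 mL/min = 9.83333e-07 m^3/s
dP = 31.292 Pa = 31.292 / 133.322 mmHg = 0.2347 mmHg


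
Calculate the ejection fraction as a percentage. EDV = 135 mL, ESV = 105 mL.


SV = EDV - ESV = 135 - 105 = 30 mL
EF = SV/EDV * 100 = 30/135 * 100
EF = 22.22%


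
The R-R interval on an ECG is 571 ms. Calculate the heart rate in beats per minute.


HR = 60 / RR_interval(s)
RR = 571 ms = 0.571 s
HR = 60 / 0.571 = 105.1 bpm


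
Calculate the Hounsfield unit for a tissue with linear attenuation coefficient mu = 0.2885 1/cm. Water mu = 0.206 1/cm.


HU = ((mu_tissue - mu_water) / mu_water) * 1000
HU = ((0.2885 - 0.206) / 0.206) * 1000
HU = 400.5


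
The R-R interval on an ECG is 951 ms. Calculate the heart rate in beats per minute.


HR = 60 / RR_interval(s)
RR = 951 ms = 0.951 s
HR = 60 / 0.951 = 63.09 bpm


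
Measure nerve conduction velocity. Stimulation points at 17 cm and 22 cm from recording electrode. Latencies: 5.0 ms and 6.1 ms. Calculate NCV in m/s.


Distance = (22 - 17) / 100 = 0.05 m
dt = (6.1 - 5.0) / 1000 = 0.0011 s
NCV = dist / dt = 45.45 m/s


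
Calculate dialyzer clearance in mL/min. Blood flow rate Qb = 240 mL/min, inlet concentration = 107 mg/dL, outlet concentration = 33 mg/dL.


K = Qb * (Cb_in - Cb_out) / Cb_in
K = 240 * (107 - 33) / 107
K = 166 mL/min


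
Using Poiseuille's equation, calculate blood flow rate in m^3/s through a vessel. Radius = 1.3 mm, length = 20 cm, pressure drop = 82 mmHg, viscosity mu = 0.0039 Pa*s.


Q = pi*r^4*dP / (8*mu*L)
r = 0.0013 m, L = 0.2 m
dP = 82 mmHg = 10932.404 Pa
Q = 1.5720e-05 m^3/s


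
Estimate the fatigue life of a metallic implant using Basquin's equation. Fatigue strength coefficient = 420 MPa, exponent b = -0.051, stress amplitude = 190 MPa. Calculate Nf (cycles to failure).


sigma_a = sigma_f' * (2Nf)^b
2Nf = (sigma_a/sigma_f')^(1/b)
2Nf = (190/420)^(1/-0.051)
2Nf = 5686138.6
Nf = 2.8431e+06


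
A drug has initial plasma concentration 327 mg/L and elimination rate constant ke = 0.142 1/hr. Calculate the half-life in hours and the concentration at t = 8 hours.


t_half = ln(2) / ke = 0.693147 / 0.142 = 4.881 hr
C(t) = C0 * exp(-ke*t) = 327 * exp(-0.142*8)
C(8) = 105 mg/L


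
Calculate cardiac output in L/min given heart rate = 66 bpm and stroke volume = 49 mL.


CO = HR * SV
CO = 66 * 49 / 1000
CO = 3.234 L/min


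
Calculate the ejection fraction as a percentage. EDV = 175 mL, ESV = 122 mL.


SV = EDV - ESV = 175 - 122 = 53 mL
EF = SV/EDV * 100 = 53/175 * 100
EF = 30.29%


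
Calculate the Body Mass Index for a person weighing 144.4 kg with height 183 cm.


BMI = weight / height^2
height = 183 cm = 1.83 m
BMI = 144.4 / 1.83^2
BMI = 43.12 kg/m^2


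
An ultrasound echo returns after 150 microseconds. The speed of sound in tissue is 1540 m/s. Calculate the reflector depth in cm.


depth = c * t / 2
t = 150 us = 1.5000e-04 s
depth = 1540 * 1.5000e-04 / 2
depth = 0.1155 m = 11.55 cm


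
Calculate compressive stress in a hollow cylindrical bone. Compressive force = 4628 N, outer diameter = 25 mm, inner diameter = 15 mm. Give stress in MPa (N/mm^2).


A = pi*(r_o^2 - r_i^2)
r_o = 12.5 mm, r_i = 7.5 mm
A = 314.159 mm^2
sigma = F/A = 4628 / 314.159
sigma = 14.73 MPa


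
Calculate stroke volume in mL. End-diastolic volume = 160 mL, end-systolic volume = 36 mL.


SV = EDV - ESV
SV = 160 - 36
SV = 124 mL


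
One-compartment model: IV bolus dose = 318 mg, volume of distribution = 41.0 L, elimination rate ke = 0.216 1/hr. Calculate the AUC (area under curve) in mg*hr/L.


C0 = Dose/Vd = 318/41.0 = 7.7561 mg/L
AUC = C0/ke = 7.7561/0.216
AUC = 35.91 mg*hr/L


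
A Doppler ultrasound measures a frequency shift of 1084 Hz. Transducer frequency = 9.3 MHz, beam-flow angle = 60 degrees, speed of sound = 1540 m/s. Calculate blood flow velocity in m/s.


v = fd * c / (2 * f0 * cos(theta))
v = 1084 * 1540 / (2 * 9.3000e+06 * cos(60))
v = 0.1795 m/s


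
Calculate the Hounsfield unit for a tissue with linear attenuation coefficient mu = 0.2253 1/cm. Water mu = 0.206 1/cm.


HU = ((mu_tissue - mu_water) / mu_water) * 1000
HU = ((0.2253 - 0.206) / 0.206) * 1000
HU = 93.69


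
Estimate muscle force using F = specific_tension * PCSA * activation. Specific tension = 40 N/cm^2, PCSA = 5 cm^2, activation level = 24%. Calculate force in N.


F = sigma * PCSA * activation
F = 40 * 5 * 0.24
F = 48 N


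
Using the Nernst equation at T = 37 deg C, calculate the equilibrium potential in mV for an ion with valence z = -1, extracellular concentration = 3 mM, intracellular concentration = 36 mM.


E = (RT/(zF)) * ln(C_out/C_in)
T = 37 + 273.15 = 310.15 K
E = (8.314 * 310.15 / (-1 * 96485)) * ln(3/36)
E = 66.41 mV


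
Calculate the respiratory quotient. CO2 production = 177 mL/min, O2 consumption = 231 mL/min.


RQ = VCO2 / VO2
RQ = 177 / 231
RQ = 0.7662


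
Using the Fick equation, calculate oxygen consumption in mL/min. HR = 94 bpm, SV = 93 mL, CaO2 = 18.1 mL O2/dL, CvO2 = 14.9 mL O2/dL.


CO = HR*SV = 94*93/1000 = 8.742 L/min
a-v O2 diff = 18.1 - 14.9 = 3.2 mL/dL
VO2 = CO * (CaO2-CvO2) * 10 dL/L
VO2 = 8.742 * 3.2 * 10
VO2 = 279.7 mL/min


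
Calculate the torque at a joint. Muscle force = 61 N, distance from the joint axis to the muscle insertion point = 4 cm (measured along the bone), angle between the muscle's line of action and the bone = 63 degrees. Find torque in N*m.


Torque = F * d * sin(theta)   (moment arm = d*sin(theta))
d = 4 cm = 0.04 m
Torque = 61 * 0.04 * sin(63)
Torque = 2.174 N*m


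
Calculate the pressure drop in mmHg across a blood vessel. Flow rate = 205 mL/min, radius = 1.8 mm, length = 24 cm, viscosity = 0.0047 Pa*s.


dP = 8*mu*L*Q / (pi*r^4)
Q = 205 mL/min = 3.41667e-06 m^3/s
dP = 934.894 Pa = 934.894 / 133.322 mmHg = 7.012 mmHg


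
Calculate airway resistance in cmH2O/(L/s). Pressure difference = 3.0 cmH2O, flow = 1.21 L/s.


R = dP / flow
R = 3.0 / 1.21
R = 2.479 cmH2O/(L/s)


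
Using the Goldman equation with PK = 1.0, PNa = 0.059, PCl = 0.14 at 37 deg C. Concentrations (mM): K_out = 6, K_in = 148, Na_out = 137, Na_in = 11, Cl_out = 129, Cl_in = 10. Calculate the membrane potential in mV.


Vm = (RT/F)*ln((PK*Ko + PNa*Nao + PCl*Cli)/(PK*Ki + PNa*Nai + PCl*Clo))
Numer = 15.483, Denom = 166.709
Vm = -63.51 mV


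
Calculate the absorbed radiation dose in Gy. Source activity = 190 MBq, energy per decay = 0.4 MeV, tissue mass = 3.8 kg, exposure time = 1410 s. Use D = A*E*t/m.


A = 190 MBq = 1.9000e+08 Bq
E = 0.4 MeV = 6.408e-14 J
D = A*E*t/m = 1.9000e+08*6.408e-14*1410/3.8
D = 0.004518 Gy


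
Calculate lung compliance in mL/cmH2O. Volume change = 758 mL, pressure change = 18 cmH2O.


C = dV / dP
C = 758 / 18
C = 42.11 mL/cmH2O


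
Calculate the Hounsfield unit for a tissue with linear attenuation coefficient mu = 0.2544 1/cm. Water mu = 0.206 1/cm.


HU = ((mu_tissue - mu_water) / mu_water) * 1000
HU = ((0.2544 - 0.206) / 0.206) * 1000
HU = 235


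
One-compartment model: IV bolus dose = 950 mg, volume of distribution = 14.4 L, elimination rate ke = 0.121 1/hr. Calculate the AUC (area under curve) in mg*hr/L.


C0 = Dose/Vd = 950/14.4 = 65.9722 mg/L
AUC = C0/ke = 65.9722/0.121
AUC = 545.2 mg*hr/L


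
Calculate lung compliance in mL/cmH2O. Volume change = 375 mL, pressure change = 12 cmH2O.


C = dV / dP
C = 375 / 12
C = 31.25 mL/cmH2O


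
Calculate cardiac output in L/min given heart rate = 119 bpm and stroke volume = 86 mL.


CO = HR * SV
CO = 119 * 86 / 1000
CO = 10.23 L/min
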